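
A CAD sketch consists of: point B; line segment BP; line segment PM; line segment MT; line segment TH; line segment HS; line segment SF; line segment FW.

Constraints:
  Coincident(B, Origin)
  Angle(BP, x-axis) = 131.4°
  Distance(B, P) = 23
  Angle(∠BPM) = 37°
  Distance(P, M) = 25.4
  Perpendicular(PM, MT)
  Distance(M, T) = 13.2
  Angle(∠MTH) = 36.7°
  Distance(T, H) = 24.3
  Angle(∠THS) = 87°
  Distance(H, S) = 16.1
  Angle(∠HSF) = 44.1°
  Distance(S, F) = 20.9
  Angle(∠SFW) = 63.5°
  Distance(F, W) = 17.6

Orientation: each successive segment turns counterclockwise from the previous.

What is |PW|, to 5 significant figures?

8.4265

B is at the origin; BP runs at 131.4° with length 23.0, so P = (-15.210, 17.253). ∠BPM = 37.0° gives PM at -85.600° from the x-axis; with |PM| = 25.4, M = (-13.262, -8.0726). PM is perpendicular to MT, so MT runs at 4.4000°; with |MT| = 13.2, T = (-0.10041, -7.0599). ∠MTH = 36.7° gives TH at 147.70° from the x-axis; with |TH| = 24.3, H = (-20.640, 5.9249). ∠THS = 87.0° gives HS at -119.30° from the x-axis; with |HS| = 16.1, S = (-28.519, -8.1154). ∠HSF = 44.1° gives SF at 16.600° from the x-axis; with |SF| = 20.9, F = (-8.4904, -2.1446). ∠SFW = 63.5° gives FW at 133.10° from the x-axis; with |FW| = 17.6, W = (-20.516, 10.706). Then |PW| = |W − P| = 8.4265.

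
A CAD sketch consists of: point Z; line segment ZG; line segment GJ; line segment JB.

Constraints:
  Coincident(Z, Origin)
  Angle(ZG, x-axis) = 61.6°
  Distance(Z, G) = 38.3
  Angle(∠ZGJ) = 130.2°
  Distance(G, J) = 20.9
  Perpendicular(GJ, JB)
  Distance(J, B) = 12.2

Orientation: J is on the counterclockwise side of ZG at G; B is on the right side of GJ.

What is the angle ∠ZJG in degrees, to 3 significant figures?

32.7°

Z is at the origin; ZG runs at 61.6° with length 38.3, so G = 38.3·(cos 61.6°, sin 61.6°) = (18.2, 33.7). ∠ZGJ = 130.2°, so GJ runs at 61.6° + (180° − 130.2°) = 111° from the x-axis; with |GJ| = 20.9, J = G + 20.9·(cos 111°, sin 111°) = (10.6, 53.1). Then cos ∠ZJG = JZ·JG / (|JZ||JG|), giving 32.7°.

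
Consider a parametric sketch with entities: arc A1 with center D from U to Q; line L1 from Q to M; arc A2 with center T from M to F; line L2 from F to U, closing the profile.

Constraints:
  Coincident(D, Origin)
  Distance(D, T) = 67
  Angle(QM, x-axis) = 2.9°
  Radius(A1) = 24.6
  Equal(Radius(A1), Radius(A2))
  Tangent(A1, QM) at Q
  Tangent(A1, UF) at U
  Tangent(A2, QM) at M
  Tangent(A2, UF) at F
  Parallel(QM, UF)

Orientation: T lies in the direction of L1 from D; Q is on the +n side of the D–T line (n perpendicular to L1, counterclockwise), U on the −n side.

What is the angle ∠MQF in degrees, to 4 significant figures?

36.29°

The slot axis is L1's direction at 2.9°, so u = (cos 2.9°, sin 2.9°) = (0.9987, 0.05059) and n = (−sin 2.9°, cos 2.9°) = (-0.05059, 0.9987). D is at the origin and T lies 67.0 along u from D, so T = 67.0·u = (66.91, 3.390). Tangency of A1 to both parallel lines with radius 24.6 puts Q and U at D ± 24.6·n: Q = (-1.245, 24.57), U = (1.245, -24.57). Equal radii place M and F the same way about T: M = T + 24.6·n = (65.67, 27.96), F = T − 24.6·n = (68.16, -21.18). Then cos ∠MQF = QM·QF / (|QM||QF|), giving 36.29°.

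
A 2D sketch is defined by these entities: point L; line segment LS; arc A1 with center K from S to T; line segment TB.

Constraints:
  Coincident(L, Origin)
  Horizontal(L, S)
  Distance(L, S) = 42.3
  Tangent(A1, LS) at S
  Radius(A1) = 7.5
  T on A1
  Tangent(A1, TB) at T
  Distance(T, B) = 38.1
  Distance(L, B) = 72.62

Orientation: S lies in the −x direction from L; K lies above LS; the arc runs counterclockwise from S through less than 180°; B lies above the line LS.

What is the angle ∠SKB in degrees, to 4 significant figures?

154.9°

Checks: ∠(KS, SL) = 90.00° ✓; |KT| = 7.500 ✓; ∠(KT, TB) = 90.00° ✓; |TB| = 38.10 ✓; |LB| = 72.62 ✓.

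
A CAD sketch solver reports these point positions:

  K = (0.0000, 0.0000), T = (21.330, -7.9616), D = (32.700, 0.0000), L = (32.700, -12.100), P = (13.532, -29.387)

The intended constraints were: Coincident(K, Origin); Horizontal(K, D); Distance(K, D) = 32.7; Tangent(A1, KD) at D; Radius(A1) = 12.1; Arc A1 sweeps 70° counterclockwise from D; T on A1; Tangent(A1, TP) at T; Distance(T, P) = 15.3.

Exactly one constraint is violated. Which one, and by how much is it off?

Distance(T, P) = 15.3 — off by 7.50.

K = (0.00, 0.00) ✓; K.y = 0.00, D.y = 0.00 ✓; |KD| = 32.70 ✓; ∠(LD, DK) = 90.00° ✓; |LD| = 12.10 ✓; bearing(L→T) − bearing(L→D) = 70.00° ✓; |LT| = 12.10 ✓; ∠(LT, TP) = 90.00° ✓; |TP| = 22.80 ✗.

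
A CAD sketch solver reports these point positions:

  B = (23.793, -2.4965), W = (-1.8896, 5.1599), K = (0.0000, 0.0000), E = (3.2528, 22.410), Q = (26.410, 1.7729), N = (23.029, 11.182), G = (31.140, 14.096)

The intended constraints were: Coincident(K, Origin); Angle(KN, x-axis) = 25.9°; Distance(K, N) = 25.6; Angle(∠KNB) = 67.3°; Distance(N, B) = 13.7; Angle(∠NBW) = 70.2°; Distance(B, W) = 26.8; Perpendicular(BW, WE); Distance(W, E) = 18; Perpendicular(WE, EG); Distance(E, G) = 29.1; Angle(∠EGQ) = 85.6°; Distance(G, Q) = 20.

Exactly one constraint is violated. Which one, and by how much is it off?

Distance(G, Q) = 20 — off by 6.80.

K = (0.00, 0.00) ✓; KN at 25.90° ✓; |KN| = 25.60 ✓; ∠KNB = 67.30° ✓; |NB| = 13.70 ✓; ∠NBW = 70.20° ✓; |BW| = 26.80 ✓; ∠(BW, WE) = 90.00° ✓; |WE| = 18.00 ✓; ∠(WE, EG) = 90.00° ✓; |EG| = 29.10 ✓; ∠EGQ = 85.60° ✓; |GQ| = 13.20 ✗.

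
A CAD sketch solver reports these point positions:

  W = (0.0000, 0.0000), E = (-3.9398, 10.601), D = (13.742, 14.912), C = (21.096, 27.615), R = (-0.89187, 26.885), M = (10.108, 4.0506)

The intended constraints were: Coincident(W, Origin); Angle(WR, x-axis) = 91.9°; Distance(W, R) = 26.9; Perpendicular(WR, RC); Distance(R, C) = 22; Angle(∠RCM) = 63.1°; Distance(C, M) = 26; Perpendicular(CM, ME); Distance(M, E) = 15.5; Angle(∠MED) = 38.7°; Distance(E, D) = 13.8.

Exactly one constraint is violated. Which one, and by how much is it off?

Distance(E, D) = 13.8 — off by 4.40.

W = (0.00, 0.00) ✓; WR at 91.90° ✓; |WR| = 26.90 ✓; ∠(WR, RC) = 90.00° ✓; |RC| = 22.00 ✓; ∠RCM = 63.10° ✓; |CM| = 26.00 ✓; ∠(CM, ME) = 90.00° ✓; |ME| = 15.50 ✓; ∠MED = 38.70° ✓; |ED| = 18.20 ✗.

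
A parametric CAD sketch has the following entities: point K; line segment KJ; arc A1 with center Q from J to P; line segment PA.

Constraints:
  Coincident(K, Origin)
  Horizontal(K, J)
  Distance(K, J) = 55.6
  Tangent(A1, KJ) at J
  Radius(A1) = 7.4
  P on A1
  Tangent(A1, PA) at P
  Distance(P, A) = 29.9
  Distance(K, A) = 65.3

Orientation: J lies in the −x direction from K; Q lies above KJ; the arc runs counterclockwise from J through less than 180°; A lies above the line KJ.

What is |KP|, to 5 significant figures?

49.049

K is at the origin; K and J share the same y with |KJ| = 55.6 and J on the −x side, so J = (-55.600, 0.0000). Since A1 is tangent to KJ there, QJ ⟂ KJ, so Q = J + (0, 7.4) = (-55.600, 7.4000). Since QP ⟂ PA (tangency), |QA| = √(7.4² + 29.9²) = 30.802 regardless of where P sits on A1. So A lies on both circle(K, 65.3) and circle(Q, 30.802); the above-KJ intersection is A = (-53.036, 38.095). P is the foot of the tangent from A: P = (-48.294, 8.5737).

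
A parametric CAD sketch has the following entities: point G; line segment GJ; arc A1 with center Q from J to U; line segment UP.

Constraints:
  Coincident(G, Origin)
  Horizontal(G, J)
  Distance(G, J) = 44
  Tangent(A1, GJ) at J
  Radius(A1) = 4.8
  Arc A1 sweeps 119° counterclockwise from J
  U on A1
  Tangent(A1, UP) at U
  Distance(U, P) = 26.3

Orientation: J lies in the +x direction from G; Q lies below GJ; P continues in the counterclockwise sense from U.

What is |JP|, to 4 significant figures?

31.32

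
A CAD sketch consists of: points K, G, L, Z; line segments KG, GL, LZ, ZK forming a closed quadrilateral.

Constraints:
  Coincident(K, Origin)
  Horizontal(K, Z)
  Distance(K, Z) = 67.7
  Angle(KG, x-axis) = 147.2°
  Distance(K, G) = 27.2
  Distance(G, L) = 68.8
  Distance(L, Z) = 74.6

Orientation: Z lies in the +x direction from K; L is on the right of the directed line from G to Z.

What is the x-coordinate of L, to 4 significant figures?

9.114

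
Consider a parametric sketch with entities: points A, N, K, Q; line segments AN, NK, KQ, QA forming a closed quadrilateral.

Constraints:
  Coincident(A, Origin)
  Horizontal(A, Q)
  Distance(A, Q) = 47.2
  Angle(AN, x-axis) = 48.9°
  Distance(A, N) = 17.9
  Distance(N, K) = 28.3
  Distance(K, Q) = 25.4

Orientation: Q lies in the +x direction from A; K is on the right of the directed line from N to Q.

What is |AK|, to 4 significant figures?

27.29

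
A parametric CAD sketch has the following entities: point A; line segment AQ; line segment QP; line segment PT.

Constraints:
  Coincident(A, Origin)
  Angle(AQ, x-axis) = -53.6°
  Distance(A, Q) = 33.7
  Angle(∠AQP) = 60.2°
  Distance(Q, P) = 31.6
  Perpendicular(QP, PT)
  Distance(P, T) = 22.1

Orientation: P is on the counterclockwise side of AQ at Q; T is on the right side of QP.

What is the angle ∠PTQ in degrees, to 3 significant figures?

55.0°

A is at the origin; AQ runs at -53.6° with length 33.7, so Q = 33.7·(cos -53.6°, sin -53.6°) = (20.0, -27.1). ∠AQP = 60.2°, so QP runs at -53.6° + (180° − 60.2°) = 66.2° from the x-axis; with |QP| = 31.6, P = Q + 31.6·(cos 66.2°, sin 66.2°) = (32.8, 1.79). QP ⟂ PT; with |PT| = 22.1 on the right of QP, T = P + 22.1·(0.915, -0.404) = (53.0, -7.13). Then cos ∠PTQ = TP·TQ / (|TP||TQ|), giving 55.0°.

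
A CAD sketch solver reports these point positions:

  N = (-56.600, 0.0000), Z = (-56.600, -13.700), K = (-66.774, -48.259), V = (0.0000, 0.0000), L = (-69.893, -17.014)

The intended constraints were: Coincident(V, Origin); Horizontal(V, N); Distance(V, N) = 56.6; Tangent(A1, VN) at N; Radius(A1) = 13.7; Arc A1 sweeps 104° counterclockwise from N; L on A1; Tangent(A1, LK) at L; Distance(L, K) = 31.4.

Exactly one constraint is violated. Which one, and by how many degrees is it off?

Tangent(A1, LK) at L — off by 8.30°.

V = (0.00, 0.00) ✓; V.y = 0.00, N.y = 0.00 ✓; |VN| = 56.60 ✓; ∠(ZN, NV) = 90.00° ✓; |ZN| = 13.70 ✓; bearing(Z→L) − bearing(Z→N) = 104.0° ✓; |ZL| = 13.70 ✓; ∠(ZL, LK) = 98.30° ✗; |LK| = 31.40 ✓.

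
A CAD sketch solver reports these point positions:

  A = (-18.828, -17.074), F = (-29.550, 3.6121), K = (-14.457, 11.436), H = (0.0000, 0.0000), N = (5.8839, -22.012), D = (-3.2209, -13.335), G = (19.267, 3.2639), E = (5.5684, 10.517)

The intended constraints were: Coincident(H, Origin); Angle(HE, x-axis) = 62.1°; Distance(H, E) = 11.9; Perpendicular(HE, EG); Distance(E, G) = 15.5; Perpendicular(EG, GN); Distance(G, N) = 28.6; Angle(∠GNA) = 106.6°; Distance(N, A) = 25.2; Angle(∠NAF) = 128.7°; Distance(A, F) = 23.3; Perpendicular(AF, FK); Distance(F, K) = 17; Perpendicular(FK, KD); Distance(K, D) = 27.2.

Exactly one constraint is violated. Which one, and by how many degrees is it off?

Perpendicular(FK, KD) — off by 3.00°.

H = (0.00, 0.00) ✓; HE at 62.10° ✓; |HE| = 11.90 ✓; ∠(HE, EG) = 90.00° ✓; |EG| = 15.50 ✓; ∠(EG, GN) = 90.00° ✓; |GN| = 28.60 ✓; ∠GNA = 106.6° ✓; |NA| = 25.20 ✓; ∠NAF = 128.7° ✓; |AF| = 23.30 ✓; ∠(AF, FK) = 90.00° ✓; |FK| = 17.00 ✓; ∠(FK, KD) = 93.00° ✗; |KD| = 27.20 ✓.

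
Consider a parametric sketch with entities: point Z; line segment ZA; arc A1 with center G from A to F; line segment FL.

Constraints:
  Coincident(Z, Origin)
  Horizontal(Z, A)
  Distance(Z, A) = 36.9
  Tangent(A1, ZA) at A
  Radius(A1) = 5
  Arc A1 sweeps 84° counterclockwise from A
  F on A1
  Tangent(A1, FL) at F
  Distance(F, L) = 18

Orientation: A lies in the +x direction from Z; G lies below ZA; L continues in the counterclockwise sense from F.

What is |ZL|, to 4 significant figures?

37.46

Z is at the origin; ZA is horizontal with |ZA| = 36.9 and A on the +x side, so A = (36.90, 0.000). Since A1 is tangent to ZA there, GA ⟂ ZA, so G = A + (0, -5) = (36.90, -5.000). On A1, A sits at bearing 90° from G; an 84° counterclockwise sweep puts F at bearing 174°, so F = G + 5.0·(cos 174°, sin 174°) = (31.93, -4.477). A1 meets FL tangentially, so GF is at right angles to FL, so FL runs along (−sin 174°, cos 174°); with |FL| = 18.0, L = (30.05, -22.38). Then |ZL| = |L − Z| = 37.46.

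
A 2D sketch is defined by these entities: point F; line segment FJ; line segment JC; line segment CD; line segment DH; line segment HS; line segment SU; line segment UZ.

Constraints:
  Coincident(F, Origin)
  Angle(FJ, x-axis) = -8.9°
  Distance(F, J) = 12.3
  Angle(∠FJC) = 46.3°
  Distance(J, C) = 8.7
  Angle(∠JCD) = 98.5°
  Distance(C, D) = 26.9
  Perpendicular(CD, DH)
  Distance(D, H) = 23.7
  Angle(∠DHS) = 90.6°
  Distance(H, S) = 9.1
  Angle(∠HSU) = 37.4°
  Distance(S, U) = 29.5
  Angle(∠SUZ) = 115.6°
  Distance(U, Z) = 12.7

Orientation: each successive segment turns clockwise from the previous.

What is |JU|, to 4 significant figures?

42.44

F is at the origin; FJ runs at -8.9° with length 12.3, so J = (12.15, -1.903). ∠FJC = 46.3° gives JC at -142.6° from the x-axis; with |JC| = 8.7, C = (5.240, -7.187). ∠JCD = 98.5° gives CD at 135.9° from the x-axis; with |CD| = 26.9, D = (-14.08, 11.53). CD is perpendicular to DH, so DH runs at 45.90°; with |DH| = 23.7, H = (2.416, 28.55). ∠DHS = 90.6° gives HS at -43.50° from the x-axis; with |HS| = 9.1, S = (9.017, 22.29). ∠HSU = 37.4° gives SU at 173.9° from the x-axis; with |SU| = 29.5, U = (-20.32, 25.42). Then |JU| = |U − J| = 42.44.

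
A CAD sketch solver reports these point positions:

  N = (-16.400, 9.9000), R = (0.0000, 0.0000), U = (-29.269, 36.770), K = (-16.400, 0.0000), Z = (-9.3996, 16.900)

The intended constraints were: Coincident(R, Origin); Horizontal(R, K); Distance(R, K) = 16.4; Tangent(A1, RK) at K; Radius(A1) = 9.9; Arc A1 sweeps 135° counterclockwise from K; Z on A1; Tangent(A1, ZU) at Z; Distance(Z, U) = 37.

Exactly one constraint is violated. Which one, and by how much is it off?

Distance(Z, U) = 37 — off by 8.90.

R = (0.00, 0.00) ✓; R.y = 0.00, K.y = 0.00 ✓; |RK| = 16.40 ✓; ∠(NK, KR) = 90.00° ✓; |NK| = 9.900 ✓; bearing(N→Z) − bearing(N→K) = 135.0° ✓; |NZ| = 9.900 ✓; ∠(NZ, ZU) = 90.00° ✓; |ZU| = 28.10 ✗.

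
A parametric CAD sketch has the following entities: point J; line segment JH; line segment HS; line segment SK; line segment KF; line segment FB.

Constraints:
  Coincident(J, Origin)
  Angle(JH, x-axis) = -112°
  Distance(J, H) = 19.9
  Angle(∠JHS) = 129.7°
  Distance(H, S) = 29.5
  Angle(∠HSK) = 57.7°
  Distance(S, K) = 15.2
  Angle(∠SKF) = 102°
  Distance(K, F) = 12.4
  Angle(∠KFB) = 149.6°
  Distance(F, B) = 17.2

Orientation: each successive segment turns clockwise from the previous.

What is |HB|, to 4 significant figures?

4.900

∠SKF = 102.0° gives KF at -2.600° from the x-axis; with |KF| = 12.4, F = (-19.34, -13.27). ∠KFB = 149.6° gives FB at -33.00° from the x-axis; with |FB| = 17.2, B = (-4.914, -22.64). Then |HB| = |B − H| = 4.900.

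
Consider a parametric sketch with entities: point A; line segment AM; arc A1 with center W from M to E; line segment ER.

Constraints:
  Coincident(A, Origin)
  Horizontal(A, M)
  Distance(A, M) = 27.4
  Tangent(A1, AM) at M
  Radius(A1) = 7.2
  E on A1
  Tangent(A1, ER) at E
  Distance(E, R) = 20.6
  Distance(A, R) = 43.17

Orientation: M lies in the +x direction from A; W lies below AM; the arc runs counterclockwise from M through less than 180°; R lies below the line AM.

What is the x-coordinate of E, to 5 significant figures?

21.346

Checks: |WM| = 7.200 ✓; |WE| = 7.200 ✓; ∠(WE, ER) = 90.00° ✓; |ER| = 20.60 ✓; |AR| = 43.17 ✓.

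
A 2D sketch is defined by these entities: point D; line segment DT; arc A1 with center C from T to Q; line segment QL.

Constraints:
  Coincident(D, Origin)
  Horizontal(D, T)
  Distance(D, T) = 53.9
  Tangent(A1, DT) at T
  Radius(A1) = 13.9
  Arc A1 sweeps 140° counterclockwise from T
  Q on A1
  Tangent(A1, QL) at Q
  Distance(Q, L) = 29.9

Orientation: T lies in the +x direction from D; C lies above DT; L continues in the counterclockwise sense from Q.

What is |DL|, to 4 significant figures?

59.25

D is at the origin; D and T share the same y with |DT| = 53.9 and T on the +x side, so T = (53.90, 0.000). Tangency of A1 to DT means the radius CT is perpendicular to DT, so C = T + (0, 13.9) = (53.90, 13.90). On A1, T sits at bearing -90° from C; a 140° counterclockwise sweep puts Q at bearing 50°, so Q = C + 13.9·(cos 50°, sin 50°) = (62.83, 24.55). Since A1 is tangent to QL there, CQ ⟂ QL, so QL runs along (−sin 50°, cos 50°); with |QL| = 29.9, L = (39.93, 43.77). Then |DL| = |L − D| = 59.25.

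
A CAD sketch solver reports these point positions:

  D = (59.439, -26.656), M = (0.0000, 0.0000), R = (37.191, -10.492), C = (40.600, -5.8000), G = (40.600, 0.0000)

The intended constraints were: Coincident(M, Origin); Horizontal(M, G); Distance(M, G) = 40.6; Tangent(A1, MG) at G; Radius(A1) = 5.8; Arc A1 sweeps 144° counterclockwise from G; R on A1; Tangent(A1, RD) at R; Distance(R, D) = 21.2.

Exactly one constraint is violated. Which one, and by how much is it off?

Distance(R, D) = 21.2 — off by 6.30.

M = (0.00, 0.00) ✓; M.y = 0.00, G.y = 0.00 ✓; |MG| = 40.60 ✓; ∠(CG, GM) = 90.00° ✓; |CG| = 5.800 ✓; bearing(C→R) − bearing(C→G) = 144.0° ✓; |CR| = 5.800 ✓; ∠(CR, RD) = 90.00° ✓; |RD| = 27.50 ✗.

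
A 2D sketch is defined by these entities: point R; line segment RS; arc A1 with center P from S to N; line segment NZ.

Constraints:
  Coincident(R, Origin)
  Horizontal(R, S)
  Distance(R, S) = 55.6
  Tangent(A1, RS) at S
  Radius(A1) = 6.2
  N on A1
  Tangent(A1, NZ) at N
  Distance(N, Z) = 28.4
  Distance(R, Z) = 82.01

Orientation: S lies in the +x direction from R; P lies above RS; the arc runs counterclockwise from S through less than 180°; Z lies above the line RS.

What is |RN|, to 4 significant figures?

60.46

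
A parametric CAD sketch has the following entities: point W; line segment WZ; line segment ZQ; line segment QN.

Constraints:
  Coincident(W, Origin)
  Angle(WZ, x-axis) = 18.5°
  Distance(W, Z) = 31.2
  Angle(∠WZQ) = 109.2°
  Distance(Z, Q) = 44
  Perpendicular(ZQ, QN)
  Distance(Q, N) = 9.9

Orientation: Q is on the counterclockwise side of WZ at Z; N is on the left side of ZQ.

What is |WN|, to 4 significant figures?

57.68

W is at the origin; WZ runs at 18.5° with length 31.2, so Z = 31.2·(cos 18.5°, sin 18.5°) = (29.59, 9.900). ∠WZQ = 109.2°, so ZQ runs at 18.5° + (180° − 109.2°) = 89.30° from the x-axis; with |ZQ| = 44.0, Q = Z + 44.0·(cos 89.30°, sin 89.30°) = (30.13, 53.90). ZQ is perpendicular to QN; with |QN| = 9.9 on the left of ZQ, N = Q + 9.9·(-0.9999, 0.01222) = (20.23, 54.02). Then |WN| = |N − W| = 57.68.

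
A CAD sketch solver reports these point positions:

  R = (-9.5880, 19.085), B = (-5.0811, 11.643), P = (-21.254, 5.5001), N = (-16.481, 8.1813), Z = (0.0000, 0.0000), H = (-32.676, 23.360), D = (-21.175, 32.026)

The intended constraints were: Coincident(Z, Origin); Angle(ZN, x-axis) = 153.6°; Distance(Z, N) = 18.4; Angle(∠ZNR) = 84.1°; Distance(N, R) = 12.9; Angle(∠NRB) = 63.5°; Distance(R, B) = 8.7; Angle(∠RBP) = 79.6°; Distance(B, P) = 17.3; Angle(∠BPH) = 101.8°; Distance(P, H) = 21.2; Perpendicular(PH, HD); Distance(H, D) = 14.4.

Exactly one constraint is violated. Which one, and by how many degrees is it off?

Perpendicular(PH, HD) — off by 4.40°.

Z = (0.00, 0.00) ✓; ZN at 153.6° ✓; |ZN| = 18.40 ✓; ∠ZNR = 84.10° ✓; |NR| = 12.90 ✓; ∠NRB = 63.50° ✓; |RB| = 8.700 ✓; ∠RBP = 79.60° ✓; |BP| = 17.30 ✓; ∠BPH = 101.8° ✓; |PH| = 21.20 ✓; ∠(PH, HD) = 85.60° ✗; |HD| = 14.40 ✓.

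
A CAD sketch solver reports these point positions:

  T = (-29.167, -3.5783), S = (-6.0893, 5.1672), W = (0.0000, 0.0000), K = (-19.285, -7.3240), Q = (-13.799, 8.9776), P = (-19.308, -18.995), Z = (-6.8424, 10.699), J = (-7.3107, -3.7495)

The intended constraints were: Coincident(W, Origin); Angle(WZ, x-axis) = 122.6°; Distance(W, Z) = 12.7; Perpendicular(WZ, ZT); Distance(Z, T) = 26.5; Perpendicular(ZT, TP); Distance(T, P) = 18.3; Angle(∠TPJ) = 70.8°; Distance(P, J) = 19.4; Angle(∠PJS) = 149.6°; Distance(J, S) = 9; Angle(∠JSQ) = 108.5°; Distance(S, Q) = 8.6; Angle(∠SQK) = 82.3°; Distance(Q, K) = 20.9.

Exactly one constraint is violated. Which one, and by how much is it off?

Distance(Q, K) = 20.9 — off by 3.70.

W = (0.00, 0.00) ✓; WZ at 122.6° ✓; |WZ| = 12.70 ✓; ∠(WZ, ZT) = 90.00° ✓; |ZT| = 26.50 ✓; ∠(ZT, TP) = 90.00° ✓; |TP| = 18.30 ✓; ∠TPJ = 70.80° ✓; |PJ| = 19.40 ✓; ∠PJS = 149.6° ✓; |JS| = 9.000 ✓; ∠JSQ = 108.5° ✓; |SQ| = 8.600 ✓; ∠SQK = 82.30° ✓; |QK| = 17.20 ✗.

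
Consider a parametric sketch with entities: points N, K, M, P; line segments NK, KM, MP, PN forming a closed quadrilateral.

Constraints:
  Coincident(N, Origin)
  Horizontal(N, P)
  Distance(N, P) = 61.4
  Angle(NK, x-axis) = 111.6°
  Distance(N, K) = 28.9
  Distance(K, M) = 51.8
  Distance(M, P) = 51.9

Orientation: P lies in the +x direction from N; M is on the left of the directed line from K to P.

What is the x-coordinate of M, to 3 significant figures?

37.5

Checks: |KM| = 51.80 ✓; |MP| = 51.90 ✓.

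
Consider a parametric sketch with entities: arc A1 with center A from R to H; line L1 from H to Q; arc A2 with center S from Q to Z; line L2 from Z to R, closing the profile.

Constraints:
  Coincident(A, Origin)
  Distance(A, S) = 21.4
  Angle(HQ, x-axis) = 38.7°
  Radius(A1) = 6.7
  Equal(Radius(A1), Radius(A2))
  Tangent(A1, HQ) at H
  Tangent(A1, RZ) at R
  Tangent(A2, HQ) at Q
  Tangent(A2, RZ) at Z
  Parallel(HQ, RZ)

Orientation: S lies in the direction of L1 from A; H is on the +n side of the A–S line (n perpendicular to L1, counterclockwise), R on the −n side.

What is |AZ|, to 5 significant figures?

22.424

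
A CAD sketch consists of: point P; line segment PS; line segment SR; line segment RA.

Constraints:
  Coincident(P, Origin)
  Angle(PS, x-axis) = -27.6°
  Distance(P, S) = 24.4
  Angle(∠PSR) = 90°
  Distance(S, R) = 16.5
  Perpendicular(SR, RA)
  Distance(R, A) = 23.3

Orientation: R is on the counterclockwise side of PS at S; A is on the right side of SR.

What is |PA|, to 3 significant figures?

50.5

∠PSR = 90.0°, so SR runs at -27.6° + (180° − 90.0°) = 62.4° from the x-axis; with |SR| = 16.5, R = S + 16.5·(cos 62.4°, sin 62.4°) = (29.3, 3.32). SR ⟂ RA; with |RA| = 23.3 on the right of SR, A = R + 23.3·(0.886, -0.463) = (49.9, -7.48). Then |PA| = |A − P| = 50.5.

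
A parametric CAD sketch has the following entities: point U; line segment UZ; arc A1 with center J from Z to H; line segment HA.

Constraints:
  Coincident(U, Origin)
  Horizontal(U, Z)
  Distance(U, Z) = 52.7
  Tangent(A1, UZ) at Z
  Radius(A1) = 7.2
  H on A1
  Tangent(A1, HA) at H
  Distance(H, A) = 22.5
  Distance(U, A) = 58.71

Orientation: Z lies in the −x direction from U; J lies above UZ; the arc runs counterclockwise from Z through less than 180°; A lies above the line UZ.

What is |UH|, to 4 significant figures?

46.45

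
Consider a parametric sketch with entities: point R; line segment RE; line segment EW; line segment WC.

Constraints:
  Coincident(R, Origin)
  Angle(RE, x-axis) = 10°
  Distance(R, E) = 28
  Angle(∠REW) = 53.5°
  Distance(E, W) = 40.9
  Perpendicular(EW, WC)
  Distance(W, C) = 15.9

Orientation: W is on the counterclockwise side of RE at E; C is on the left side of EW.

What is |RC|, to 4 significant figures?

25.13

∠REW = 53.5°, so EW runs at 10.0° + (180° − 53.5°) = 136.5° from the x-axis; with |EW| = 40.9, W = E + 40.9·(cos 136.5°, sin 136.5°) = (-2.093, 33.02). EW ⟂ WC; with |WC| = 15.9 on the left of EW, C = W + 15.9·(-0.6884, -0.7254) = (-13.04, 21.48). Then |RC| = |C − R| = 25.13.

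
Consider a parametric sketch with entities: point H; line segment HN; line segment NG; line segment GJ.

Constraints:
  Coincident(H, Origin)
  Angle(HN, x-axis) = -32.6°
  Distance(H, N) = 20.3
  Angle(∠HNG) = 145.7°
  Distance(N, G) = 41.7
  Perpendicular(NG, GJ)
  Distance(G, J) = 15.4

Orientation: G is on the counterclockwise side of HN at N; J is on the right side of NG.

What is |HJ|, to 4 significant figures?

64.34

H is at the origin; HN runs at -32.6° with length 20.3, so N = 20.3·(cos -32.6°, sin -32.6°) = (17.10, -10.94). ∠HNG = 145.7°, so NG runs at -32.6° + (180° − 145.7°) = 1.700° from the x-axis; with |NG| = 41.7, G = N + 41.7·(cos 1.700°, sin 1.700°) = (58.78, -9.700). NG is perpendicular to GJ; with |GJ| = 15.4 on the right of NG, J = G + 15.4·(0.02967, -0.9996) = (59.24, -25.09). Then |HJ| = |J − H| = 64.34.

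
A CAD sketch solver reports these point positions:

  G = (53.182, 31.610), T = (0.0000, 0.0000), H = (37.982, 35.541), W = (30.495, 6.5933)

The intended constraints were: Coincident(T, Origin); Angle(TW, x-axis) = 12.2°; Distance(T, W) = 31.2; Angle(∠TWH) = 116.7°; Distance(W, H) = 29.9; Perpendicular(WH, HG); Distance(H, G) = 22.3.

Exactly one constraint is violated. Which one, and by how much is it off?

Distance(H, G) = 22.3 — off by 6.60.

T = (0.00, 0.00) ✓; TW at 12.20° ✓; |TW| = 31.20 ✓; ∠TWH = 116.7° ✓; |WH| = 29.90 ✓; ∠(WH, HG) = 90.00° ✓; |HG| = 15.70 ✗.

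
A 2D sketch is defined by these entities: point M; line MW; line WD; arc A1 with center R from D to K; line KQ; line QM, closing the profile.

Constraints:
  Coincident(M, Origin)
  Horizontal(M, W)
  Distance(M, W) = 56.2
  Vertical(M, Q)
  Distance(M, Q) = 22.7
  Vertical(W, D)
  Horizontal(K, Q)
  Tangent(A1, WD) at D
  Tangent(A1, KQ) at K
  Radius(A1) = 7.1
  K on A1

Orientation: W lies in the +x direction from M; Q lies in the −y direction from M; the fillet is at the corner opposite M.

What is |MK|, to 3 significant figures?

54.1

M is at the origin; MW is horizontal with |MW| = 56.2 and W on the +x side, so W = (56.2, 0.00). MQ is vertical with |MQ| = 22.7 and Q on the −y side, so Q = (0.00, -22.7). The virtual corner opposite M is at (56.2, -22.7). Since A1 is tangent to WD there, RD ⟂ WD and tangency of A1 to KQ means the radius RK is perpendicular to KQ, with radius 7.1, so the center R sits 7.1 in from both sides at R = (49.1, -15.6). That places the tangent points at D = (56.2, -15.6) on WD and K = (49.1, -22.7) on KQ. Then |MK| = |K − M| = 54.1.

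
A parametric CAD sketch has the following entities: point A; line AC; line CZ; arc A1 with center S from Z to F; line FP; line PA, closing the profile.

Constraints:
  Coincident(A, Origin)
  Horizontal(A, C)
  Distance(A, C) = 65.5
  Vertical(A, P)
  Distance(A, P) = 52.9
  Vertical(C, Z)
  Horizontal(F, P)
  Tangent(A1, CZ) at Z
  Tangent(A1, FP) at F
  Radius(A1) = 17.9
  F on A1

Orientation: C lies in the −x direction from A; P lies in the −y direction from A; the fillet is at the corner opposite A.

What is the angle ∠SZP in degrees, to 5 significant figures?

15.285°

A is at the origin; AC is horizontal with |AC| = 65.5 and C on the −x side, so C = (-65.500, 0.0000). AP is vertical with |AP| = 52.9 and P on the −y side, so P = (0.0000, -52.900). The virtual corner opposite A is at (-65.500, -52.900). A1 meets CZ tangentially, so SZ is at right angles to CZ and since A1 is tangent to FP there, SF ⟂ FP, with radius 17.9, so the center S sits 17.9 in from both sides at S = (-47.600, -35.000). That places the tangent points at Z = (-65.500, -35.000) on CZ and F = (-47.600, -52.900) on FP. Then cos ∠SZP = ZS·ZP / (|ZS||ZP|), giving 15.285°.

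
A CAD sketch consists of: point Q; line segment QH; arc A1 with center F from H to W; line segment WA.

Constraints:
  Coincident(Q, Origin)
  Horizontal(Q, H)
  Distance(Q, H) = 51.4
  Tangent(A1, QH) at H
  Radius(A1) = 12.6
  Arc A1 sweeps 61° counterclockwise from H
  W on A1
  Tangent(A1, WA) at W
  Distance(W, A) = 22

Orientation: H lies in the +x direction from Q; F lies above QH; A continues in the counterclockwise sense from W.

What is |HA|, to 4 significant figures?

33.65

Q is at the origin; QH is horizontal with |QH| = 51.4 and H on the +x side, so H = (51.40, 0.000). Tangency of A1 to QH means the radius FH is perpendicular to QH, so F = H + (0, 12.6) = (51.40, 12.60). On A1, H sits at bearing -90° from F; a 61° counterclockwise sweep puts W at bearing -29°, so W = F + 12.6·(cos -29°, sin -29°) = (62.42, 6.491). A1 meets WA tangentially, so FW is at right angles to WA, so WA runs along (−sin -29°, cos -29°); with |WA| = 22.0, A = (73.09, 25.73). Then |HA| = |A − H| = 33.65.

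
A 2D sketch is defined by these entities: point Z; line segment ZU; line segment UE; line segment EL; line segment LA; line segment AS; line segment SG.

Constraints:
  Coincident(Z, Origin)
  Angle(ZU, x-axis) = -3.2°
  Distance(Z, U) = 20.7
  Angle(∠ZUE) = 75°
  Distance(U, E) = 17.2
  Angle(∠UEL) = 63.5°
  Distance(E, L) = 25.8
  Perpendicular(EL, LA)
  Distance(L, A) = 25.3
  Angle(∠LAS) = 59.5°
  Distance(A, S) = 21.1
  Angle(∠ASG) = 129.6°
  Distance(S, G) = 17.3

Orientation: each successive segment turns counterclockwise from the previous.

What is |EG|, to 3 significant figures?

5.48

Z is at the origin; ZU runs at -3.2° with length 20.7, so U = (20.7, -1.16). ∠ZUE = 75.0° gives UE at 102° from the x-axis; with |UE| = 17.2, E = (17.2, 15.7). ∠UEL = 63.5° gives EL at -142° from the x-axis; with |EL| = 25.8, L = (-3.10, -0.309). EL ⟂ LA, so LA runs at -51.7°; with |LA| = 25.3, A = (12.6, -20.2). ∠LAS = 59.5° gives AS at 68.8° from the x-axis; with |AS| = 21.1, S = (20.2, -0.492). ∠ASG = 129.6° gives SG at 119° from the x-axis; with |SG| = 17.3, G = (11.8, 14.6). Then |EG| = |G − E| = 5.48.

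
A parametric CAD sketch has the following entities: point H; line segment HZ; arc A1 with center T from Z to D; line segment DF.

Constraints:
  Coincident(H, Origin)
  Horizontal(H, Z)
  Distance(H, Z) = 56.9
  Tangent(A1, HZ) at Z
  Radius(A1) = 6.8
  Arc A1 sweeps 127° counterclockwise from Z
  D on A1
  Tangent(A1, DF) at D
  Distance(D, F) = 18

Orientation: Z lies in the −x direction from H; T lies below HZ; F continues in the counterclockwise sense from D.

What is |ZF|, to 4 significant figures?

25.84

On A1, Z sits at bearing 90° from T; a 127° counterclockwise sweep puts D at bearing 217°, so D = T + 6.8·(cos 217°, sin 217°) = (-62.33, -10.89). Tangency of A1 to DF means the radius TD is perpendicular to DF, so DF runs along (−sin 217°, cos 217°); with |DF| = 18.0, F = (-51.50, -25.27). Then |ZF| = |F − Z| = 25.84.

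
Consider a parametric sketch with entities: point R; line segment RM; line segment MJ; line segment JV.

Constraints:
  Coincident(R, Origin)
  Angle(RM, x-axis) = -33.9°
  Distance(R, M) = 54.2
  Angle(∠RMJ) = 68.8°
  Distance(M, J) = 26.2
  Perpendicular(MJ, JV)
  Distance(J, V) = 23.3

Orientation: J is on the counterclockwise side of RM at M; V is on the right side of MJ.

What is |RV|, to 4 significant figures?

74.13

R is at the origin; RM runs at -33.9° with length 54.2, so M = 54.2·(cos -33.9°, sin -33.9°) = (44.99, -30.23). ∠RMJ = 68.8°, so MJ runs at -33.9° + (180° − 68.8°) = 77.30° from the x-axis; with |MJ| = 26.2, J = M + 26.2·(cos 77.30°, sin 77.30°) = (50.75, -4.671). MJ ⟂ JV; with |JV| = 23.3 on the right of MJ, V = J + 23.3·(0.9755, -0.2198) = (73.48, -9.793). Then |RV| = |V − R| = 74.13.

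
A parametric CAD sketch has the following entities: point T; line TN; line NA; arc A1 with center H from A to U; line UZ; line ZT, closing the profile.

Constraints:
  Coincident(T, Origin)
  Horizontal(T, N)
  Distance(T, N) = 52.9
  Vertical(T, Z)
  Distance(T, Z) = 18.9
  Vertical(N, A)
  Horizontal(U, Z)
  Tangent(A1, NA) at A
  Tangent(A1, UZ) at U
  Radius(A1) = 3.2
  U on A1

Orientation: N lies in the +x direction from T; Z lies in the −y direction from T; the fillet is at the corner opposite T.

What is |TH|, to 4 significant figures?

52.12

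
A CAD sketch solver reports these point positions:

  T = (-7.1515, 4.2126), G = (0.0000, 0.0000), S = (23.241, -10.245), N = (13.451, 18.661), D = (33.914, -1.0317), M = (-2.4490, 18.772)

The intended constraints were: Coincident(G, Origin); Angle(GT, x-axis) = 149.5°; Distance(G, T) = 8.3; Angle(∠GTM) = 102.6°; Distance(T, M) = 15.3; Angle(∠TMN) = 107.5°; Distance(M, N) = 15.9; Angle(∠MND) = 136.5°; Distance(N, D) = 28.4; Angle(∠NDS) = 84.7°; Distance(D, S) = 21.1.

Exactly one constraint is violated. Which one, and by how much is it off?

Distance(D, S) = 21.1 — off by 7.00.

G = (0.00, 0.00) ✓; GT at 149.5° ✓; |GT| = 8.300 ✓; ∠GTM = 102.6° ✓; |TM| = 15.30 ✓; ∠TMN = 107.5° ✓; |MN| = 15.90 ✓; ∠MND = 136.5° ✓; |ND| = 28.40 ✓; ∠NDS = 84.70° ✓; |DS| = 14.10 ✗.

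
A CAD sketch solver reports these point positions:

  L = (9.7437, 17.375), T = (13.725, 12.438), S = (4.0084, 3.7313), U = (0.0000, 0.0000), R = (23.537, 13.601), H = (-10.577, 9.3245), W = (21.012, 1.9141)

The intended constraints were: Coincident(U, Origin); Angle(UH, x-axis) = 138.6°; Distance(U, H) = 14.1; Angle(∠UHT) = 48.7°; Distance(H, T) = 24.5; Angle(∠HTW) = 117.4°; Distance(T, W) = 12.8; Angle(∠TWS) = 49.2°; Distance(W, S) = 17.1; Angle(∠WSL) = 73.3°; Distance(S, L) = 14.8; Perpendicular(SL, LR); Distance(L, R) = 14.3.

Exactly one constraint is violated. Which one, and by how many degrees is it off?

Perpendicular(SL, LR) — off by 7.50°.

U = (0.00, 0.00) ✓; UH at 138.6° ✓; |UH| = 14.10 ✓; ∠UHT = 48.70° ✓; |HT| = 24.50 ✓; ∠HTW = 117.4° ✓; |TW| = 12.80 ✓; ∠TWS = 49.20° ✓; |WS| = 17.10 ✓; ∠WSL = 73.30° ✓; |SL| = 14.80 ✓; ∠(SL, LR) = 82.50° ✗; |LR| = 14.30 ✓.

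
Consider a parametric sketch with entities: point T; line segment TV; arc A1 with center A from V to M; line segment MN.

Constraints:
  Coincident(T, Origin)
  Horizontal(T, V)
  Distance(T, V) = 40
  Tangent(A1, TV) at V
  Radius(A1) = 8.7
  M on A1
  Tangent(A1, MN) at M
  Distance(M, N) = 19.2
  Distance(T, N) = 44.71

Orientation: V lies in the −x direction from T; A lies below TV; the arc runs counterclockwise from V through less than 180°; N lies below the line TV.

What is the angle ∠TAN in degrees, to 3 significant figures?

86.0°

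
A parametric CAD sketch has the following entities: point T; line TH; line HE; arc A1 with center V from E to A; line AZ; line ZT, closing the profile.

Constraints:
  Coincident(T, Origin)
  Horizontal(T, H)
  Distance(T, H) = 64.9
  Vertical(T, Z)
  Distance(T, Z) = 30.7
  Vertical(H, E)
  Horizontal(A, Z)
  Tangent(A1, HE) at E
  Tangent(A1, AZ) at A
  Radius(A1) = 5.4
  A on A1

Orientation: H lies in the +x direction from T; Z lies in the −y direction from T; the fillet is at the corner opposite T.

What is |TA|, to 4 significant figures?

66.95

T is at the origin; TH is horizontal with |TH| = 64.9 and H on the +x side, so H = (64.90, 0.000). TZ is vertical with |TZ| = 30.7 and Z on the −y side, so Z = (0.000, -30.70). The virtual corner opposite T is at (64.90, -30.70). The tangent condition forces VE to be normal to HE and since A1 is tangent to AZ there, VA ⟂ AZ, with radius 5.4, so the center V sits 5.4 in from both sides at V = (59.50, -25.30). That places the tangent points at E = (64.90, -25.30) on HE and A = (59.50, -30.70) on AZ. Then |TA| = |A − T| = 66.95.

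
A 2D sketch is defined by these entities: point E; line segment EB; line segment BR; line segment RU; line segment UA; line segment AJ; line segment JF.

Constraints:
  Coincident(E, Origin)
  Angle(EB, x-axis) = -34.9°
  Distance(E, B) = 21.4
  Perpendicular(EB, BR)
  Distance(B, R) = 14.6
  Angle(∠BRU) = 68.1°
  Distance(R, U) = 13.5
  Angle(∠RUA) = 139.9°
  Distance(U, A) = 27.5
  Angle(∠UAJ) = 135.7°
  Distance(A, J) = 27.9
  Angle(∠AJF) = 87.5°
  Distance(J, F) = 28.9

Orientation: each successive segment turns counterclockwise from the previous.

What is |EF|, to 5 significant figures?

44.790

E is at the origin; EB runs at -34.9° with length 21.4, so B = (17.551, -12.244). The perpendicularity gives BR at right angles to EB, so BR runs at 55.100°; with |BR| = 14.6, R = (25.905, -0.26970). ∠BRU = 68.1° gives RU at 167.00° from the x-axis; with |RU| = 13.5, U = (12.751, 2.7671). ∠RUA = 139.9° gives UA at -152.90° from the x-axis; with |UA| = 27.5, A = (-11.730, -9.7604). ∠UAJ = 135.7° gives AJ at -108.60° from the x-axis; with |AJ| = 27.9, J = (-20.629, -36.203). ∠AJF = 87.5° gives JF at -16.100° from the x-axis; with |JF| = 28.9, F = (7.1373, -44.217). Then |EF| = |F − E| = 44.790.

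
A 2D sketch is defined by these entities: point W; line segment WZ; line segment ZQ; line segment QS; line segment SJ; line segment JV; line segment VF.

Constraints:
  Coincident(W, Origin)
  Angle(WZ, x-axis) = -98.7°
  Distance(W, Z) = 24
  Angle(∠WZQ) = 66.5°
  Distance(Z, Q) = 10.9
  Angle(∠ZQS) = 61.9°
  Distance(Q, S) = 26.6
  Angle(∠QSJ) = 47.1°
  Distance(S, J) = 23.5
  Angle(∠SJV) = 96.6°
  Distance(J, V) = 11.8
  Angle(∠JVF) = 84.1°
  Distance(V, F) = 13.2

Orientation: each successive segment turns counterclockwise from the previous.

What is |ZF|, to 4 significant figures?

10.36

W is at the origin; WZ runs at -98.7° with length 24.0, so Z = (-3.630, -23.72). ∠WZQ = 66.5° gives ZQ at 14.80° from the x-axis; with |ZQ| = 10.9, Q = (6.908, -20.94). ∠ZQS = 61.9° gives QS at 132.9° from the x-axis; with |QS| = 26.6, S = (-11.20, -1.454). ∠QSJ = 47.1° gives SJ at -94.20° from the x-axis; with |SJ| = 23.5, J = (-12.92, -24.89). ∠SJV = 96.6° gives JV at -10.80° from the x-axis; with |JV| = 11.8, V = (-1.329, -27.10). ∠JVF = 84.1° gives VF at 85.10° from the x-axis; with |VF| = 13.2, F = (-0.2017, -13.95). Then |ZF| = |F − Z| = 10.36.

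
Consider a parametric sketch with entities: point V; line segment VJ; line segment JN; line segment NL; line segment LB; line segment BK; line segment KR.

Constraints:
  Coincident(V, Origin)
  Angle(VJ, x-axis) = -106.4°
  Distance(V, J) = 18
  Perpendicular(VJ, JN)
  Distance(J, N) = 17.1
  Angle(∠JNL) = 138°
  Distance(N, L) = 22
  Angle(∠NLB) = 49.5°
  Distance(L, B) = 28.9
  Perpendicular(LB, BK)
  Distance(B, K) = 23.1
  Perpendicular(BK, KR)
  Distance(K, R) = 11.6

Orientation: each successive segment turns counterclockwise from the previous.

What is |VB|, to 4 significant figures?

4.822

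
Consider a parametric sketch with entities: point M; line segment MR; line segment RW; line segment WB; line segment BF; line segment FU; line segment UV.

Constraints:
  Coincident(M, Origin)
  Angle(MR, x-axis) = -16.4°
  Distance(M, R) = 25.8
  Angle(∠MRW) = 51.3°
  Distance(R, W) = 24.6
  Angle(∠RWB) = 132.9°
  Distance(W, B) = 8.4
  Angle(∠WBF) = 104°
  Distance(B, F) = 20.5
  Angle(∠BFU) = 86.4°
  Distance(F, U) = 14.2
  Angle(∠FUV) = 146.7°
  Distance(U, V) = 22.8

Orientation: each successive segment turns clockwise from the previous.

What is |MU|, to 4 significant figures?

9.924

M is at the origin; MR runs at -16.4° with length 25.8, so R = (24.75, -7.284). ∠MRW = 51.3° gives RW at -145.1° from the x-axis; with |RW| = 24.6, W = (4.575, -21.36). ∠RWB = 132.9° gives WB at 167.8° from the x-axis; with |WB| = 8.4, B = (-3.636, -19.58). ∠WBF = 104.0° gives BF at 91.80° from the x-axis; with |BF| = 20.5, F = (-4.280, 0.9058). ∠BFU = 86.4° gives FU at -1.800° from the x-axis; with |FU| = 14.2, U = (9.913, 0.4598). Then |MU| = |U − M| = 9.924.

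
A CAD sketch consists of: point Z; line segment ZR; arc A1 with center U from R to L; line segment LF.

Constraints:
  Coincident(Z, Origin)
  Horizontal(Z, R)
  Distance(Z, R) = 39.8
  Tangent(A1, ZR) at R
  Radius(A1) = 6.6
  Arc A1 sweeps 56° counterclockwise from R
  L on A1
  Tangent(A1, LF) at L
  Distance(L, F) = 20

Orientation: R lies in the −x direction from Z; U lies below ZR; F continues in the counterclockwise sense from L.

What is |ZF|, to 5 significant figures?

59.725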